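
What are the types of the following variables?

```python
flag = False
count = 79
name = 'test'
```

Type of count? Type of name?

count is int; name is str

int, str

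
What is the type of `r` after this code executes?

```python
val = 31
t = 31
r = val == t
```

Equality comparison returns bool

bool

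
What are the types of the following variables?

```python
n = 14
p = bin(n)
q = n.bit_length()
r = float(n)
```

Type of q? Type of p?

int.bit_length() returns int; bin() returns str

int, str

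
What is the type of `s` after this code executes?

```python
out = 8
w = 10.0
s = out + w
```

int + float returns float (8 + 10.0 = 18.0)

float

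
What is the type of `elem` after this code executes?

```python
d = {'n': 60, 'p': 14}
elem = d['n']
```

Accessing dict[str, int] with key 'n' returns int value 60

int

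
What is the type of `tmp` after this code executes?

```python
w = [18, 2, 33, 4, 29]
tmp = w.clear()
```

list.clear() returns None

NoneType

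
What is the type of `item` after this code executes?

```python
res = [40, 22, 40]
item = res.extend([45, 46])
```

list.extend() returns None

NoneType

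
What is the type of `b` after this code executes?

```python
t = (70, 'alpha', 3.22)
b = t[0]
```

Index 0 of tuple is 70 which is int

int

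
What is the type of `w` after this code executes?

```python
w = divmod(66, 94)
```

divmod() returns a tuple (quotient, remainder)

tuple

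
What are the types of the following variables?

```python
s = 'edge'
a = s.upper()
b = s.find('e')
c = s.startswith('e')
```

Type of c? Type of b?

str.startswith() returns bool; str.find() returns int

bool, int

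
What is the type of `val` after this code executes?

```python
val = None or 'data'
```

'or' with None returns the other value ('data', str)

str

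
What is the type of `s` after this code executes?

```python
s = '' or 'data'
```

'or' returns first truthy value ('data', which is str)

str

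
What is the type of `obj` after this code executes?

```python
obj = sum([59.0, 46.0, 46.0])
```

sum() of floats returns float

float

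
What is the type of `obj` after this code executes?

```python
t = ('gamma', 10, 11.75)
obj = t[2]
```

Index 2 of tuple is 11.75 which is float

float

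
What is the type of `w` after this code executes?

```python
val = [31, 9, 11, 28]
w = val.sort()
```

list.sort() returns None (sorts in place)

NoneType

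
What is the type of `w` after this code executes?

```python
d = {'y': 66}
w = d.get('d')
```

dict.get() returns None when key 'd' is not found and no default given

NoneType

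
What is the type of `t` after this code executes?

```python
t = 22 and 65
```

'and' returns the last value when all truthy (65, which is int)

int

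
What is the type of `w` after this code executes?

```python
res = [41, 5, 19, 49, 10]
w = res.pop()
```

list.pop() returns the popped element (int here)

int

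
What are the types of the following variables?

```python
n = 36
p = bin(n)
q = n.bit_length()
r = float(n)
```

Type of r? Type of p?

float() returns float; bin() returns str

float, str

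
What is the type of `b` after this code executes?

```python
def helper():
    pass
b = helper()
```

A function with no return statement returns None

NoneType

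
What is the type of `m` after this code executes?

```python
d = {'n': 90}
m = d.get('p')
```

dict.get() returns None when key 'p' is not found and no default given

NoneType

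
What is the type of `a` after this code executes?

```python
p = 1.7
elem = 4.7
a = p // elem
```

float // float returns float (floor division preserves float type)

float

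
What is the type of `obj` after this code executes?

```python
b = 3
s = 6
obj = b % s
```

int % int returns int (3 % 6 = 3)

int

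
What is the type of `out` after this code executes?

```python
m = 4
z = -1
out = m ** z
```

int ** negative int returns float

float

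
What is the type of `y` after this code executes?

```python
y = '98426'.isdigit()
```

str.isdigit() returns bool

bool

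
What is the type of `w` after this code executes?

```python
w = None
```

None has type NoneType

NoneType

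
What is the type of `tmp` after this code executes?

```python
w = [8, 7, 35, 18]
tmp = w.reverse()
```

list.reverse() returns None

NoneType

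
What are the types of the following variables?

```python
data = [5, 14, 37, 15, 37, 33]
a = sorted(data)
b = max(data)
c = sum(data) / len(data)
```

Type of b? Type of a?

max of ints returns int; sorted() returns list

int, list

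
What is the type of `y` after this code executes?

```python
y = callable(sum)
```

callable() returns bool

bool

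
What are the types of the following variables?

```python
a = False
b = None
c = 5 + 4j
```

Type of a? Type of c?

a is bool; c is complex

bool, complex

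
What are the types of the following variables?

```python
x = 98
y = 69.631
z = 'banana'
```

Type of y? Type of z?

y is float; z is str

float, str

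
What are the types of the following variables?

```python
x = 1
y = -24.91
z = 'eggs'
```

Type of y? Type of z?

y is float; z is str

float, str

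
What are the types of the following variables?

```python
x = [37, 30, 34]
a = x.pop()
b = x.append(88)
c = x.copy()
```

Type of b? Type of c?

list.append() returns None; list.copy() returns list

NoneType, list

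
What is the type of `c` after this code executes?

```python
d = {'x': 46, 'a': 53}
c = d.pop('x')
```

dict.pop() returns the value (int)

int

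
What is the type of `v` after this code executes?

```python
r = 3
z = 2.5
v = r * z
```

int * float returns float (3 * 2.5 = 7.5)

float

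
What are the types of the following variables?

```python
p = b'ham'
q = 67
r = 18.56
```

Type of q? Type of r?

q is int; r is float

int, float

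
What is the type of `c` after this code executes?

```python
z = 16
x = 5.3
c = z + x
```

int + float returns float (16 + 5.3 = 21.3)

float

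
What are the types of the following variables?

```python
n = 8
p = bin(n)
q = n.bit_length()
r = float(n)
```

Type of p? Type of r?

bin() returns str; float() returns float

str, float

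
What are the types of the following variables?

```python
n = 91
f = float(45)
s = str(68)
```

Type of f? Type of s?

f is float; s is str

float, str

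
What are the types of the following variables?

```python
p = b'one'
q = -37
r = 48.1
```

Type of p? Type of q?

p is bytes; q is int

bytes, int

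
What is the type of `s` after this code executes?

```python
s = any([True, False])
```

any() returns bool

bool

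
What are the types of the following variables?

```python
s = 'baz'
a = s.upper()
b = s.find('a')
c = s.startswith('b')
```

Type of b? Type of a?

str.find() returns int; str.upper() returns str

int, str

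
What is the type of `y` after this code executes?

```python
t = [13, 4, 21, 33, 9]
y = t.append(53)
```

list.append() returns None (mutates in place)

NoneType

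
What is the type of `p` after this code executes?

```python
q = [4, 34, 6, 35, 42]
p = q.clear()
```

list.clear() returns None

NoneType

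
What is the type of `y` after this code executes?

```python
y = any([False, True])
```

any() returns bool

bool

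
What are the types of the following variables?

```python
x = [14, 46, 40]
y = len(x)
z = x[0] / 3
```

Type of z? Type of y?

int / int returns float; len() returns int

float, int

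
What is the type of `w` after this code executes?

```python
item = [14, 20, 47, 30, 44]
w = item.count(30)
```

list.count() returns int

int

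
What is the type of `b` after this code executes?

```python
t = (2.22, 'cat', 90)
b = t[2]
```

Index 2 of tuple is 90 which is int

int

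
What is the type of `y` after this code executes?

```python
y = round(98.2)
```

round() with no ndigits arg returns int

int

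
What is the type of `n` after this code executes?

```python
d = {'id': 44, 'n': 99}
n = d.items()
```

dict.items() returns a dict_items view

dict_items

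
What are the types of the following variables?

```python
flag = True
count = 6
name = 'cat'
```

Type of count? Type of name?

count is int; name is str

int, str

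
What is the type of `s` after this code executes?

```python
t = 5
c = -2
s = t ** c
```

int ** negative int returns float

float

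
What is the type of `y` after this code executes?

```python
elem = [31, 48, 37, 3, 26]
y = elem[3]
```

Indexing a list of ints returns int (elem[3] = 3)

int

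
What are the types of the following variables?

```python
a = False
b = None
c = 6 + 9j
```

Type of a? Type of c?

a is bool; c is complex

bool, complex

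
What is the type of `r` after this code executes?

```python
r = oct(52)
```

oct() returns str representation

str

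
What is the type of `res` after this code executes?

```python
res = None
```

None has type NoneType

NoneType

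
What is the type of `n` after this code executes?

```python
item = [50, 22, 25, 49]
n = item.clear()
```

list.clear() returns None

NoneType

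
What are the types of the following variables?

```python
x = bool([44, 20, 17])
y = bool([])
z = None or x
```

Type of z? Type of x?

None or <bool> returns the bool; bool() returns bool

bool, bool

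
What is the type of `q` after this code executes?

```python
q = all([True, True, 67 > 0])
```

all() returns bool

bool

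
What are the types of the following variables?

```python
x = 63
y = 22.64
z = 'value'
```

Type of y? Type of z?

y is float; z is str

float, str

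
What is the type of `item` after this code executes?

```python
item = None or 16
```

'or' with None returns the other value (16, int)

int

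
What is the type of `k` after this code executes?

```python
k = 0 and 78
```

'and' returns the first falsy value (0, which is int)

int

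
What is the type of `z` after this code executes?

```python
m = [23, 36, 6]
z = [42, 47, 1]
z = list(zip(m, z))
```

list(zip(...)) returns a list of tuples

list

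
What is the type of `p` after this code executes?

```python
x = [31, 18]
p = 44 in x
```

'in' operator returns bool

bool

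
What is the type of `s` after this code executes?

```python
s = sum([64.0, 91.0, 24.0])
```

sum() of floats returns float

float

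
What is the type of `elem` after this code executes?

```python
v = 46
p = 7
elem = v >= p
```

Comparison operators return bool

bool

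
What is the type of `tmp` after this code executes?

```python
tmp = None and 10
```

'and' returns first falsy value (None)

NoneType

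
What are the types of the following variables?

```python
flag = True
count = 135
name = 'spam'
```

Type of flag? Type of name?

flag is bool; name is str

bool, str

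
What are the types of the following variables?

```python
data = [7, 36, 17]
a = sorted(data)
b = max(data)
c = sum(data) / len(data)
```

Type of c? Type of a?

int / int returns float; sorted() returns list

float, list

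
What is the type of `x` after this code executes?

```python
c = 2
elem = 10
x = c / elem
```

int / int always returns float in Python 3 (2 / 10 = 0.2)

float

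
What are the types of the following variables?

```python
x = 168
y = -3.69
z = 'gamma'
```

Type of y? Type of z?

y is float; z is str

float, str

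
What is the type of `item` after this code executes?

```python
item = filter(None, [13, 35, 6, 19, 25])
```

filter() returns a filter iterator object

filter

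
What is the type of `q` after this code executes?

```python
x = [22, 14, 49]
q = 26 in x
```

'in' operator returns bool

bool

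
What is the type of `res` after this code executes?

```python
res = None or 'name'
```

'or' with None returns the other value ('name', str)

str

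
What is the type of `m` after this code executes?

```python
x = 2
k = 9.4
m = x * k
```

int * float returns float (2 * 9.4 = 18.8)

float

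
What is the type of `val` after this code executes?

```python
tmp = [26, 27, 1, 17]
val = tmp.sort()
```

list.sort() returns None (sorts in place)

NoneType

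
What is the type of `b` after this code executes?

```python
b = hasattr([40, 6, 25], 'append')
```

hasattr() returns bool

bool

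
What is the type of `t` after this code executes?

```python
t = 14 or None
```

'or' returns first truthy value (14, int)

int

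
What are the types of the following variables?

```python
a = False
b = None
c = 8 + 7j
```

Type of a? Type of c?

a is bool; c is complex

bool, complex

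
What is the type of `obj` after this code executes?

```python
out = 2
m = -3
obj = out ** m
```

int ** negative int returns float

float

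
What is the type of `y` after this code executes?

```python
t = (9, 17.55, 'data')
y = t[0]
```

Index 0 of tuple is 9 which is int

int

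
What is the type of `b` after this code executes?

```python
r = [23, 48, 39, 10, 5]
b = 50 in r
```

'in' operator returns bool

bool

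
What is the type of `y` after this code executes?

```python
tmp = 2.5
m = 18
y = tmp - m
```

float - int returns float (2.5 - 18 = -15.5)

float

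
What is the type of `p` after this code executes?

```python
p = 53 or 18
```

'or' returns the first truthy value (53, which is int)

int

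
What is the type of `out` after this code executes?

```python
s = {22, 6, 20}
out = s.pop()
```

Popping from a set of ints returns int

int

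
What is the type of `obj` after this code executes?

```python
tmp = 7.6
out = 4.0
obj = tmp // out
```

float // float returns float (floor division preserves float type)

float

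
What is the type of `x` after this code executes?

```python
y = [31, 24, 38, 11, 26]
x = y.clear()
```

list.clear() returns None

NoneType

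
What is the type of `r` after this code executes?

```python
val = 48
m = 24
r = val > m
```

Comparison operators return bool

bool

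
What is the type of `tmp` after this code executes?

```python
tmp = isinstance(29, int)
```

isinstance() returns bool

bool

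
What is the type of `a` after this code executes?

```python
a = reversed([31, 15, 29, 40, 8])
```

reversed() on a list returns a list_reverseiterator

list_reverseiterator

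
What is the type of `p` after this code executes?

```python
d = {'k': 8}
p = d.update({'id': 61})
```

dict.update() returns None

NoneType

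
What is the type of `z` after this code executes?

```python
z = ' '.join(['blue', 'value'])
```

str.join() returns str

str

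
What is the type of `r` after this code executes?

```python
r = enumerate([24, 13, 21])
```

enumerate() returns an enumerate iterator object

enumerate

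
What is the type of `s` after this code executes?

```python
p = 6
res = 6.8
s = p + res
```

int + float returns float (6 + 6.8 = 12.8)

float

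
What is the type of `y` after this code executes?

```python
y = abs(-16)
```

abs() of int returns int

int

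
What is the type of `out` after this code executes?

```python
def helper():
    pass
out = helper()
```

A function with no return statement returns None

NoneType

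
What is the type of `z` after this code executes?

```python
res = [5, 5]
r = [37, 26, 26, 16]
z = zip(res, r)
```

zip() returns a zip iterator object

zip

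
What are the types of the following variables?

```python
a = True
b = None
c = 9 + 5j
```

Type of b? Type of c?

b is NoneType; c is complex

NoneType, complex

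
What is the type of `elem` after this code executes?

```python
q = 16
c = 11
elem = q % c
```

int % int returns int (16 % 11 = 5)

int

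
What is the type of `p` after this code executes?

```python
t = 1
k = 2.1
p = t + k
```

int + float returns float (1 + 2.1 = 3.1)

float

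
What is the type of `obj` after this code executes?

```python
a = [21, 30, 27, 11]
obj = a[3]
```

Indexing a list of ints returns int (a[3] = 11)

int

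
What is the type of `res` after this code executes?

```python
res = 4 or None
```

'or' returns first truthy value (4, int)

int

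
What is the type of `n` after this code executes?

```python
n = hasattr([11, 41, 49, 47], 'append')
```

hasattr() returns bool

bool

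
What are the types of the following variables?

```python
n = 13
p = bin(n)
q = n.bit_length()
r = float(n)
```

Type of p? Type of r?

bin() returns str; float() returns float

str, float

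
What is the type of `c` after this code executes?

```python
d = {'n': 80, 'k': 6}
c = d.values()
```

.values() returns a dict_values view object

dict_values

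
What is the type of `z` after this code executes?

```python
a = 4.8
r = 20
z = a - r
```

float - int returns float (4.8 - 20 = -15.2)

float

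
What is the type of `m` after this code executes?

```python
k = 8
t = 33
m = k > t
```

Comparison operators return bool

bool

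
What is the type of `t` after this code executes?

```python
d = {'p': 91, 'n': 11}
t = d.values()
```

.values() returns a dict_values view object

dict_values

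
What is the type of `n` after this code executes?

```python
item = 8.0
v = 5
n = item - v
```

float - int returns float (8.0 - 5 = 3.0)

float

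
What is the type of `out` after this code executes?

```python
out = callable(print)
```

callable() returns bool

bool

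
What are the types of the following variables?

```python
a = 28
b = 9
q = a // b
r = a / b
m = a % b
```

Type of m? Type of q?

int % int returns int; int // int returns int

int, int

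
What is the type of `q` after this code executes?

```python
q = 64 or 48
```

'or' returns the first truthy value (64, which is int)

int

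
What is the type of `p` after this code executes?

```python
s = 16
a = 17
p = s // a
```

int // int returns int (16 // 17 = 0)

int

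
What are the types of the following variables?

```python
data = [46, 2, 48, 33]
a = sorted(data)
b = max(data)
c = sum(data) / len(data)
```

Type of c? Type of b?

int / int returns float; max of ints returns int

float, int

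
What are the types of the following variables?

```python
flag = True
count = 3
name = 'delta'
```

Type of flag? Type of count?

flag is bool; count is int

bool, int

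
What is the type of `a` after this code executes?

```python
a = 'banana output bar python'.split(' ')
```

str.split() returns list

list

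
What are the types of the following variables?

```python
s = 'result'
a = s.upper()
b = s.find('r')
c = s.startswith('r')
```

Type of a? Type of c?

str.upper() returns str; str.startswith() returns bool

str, bool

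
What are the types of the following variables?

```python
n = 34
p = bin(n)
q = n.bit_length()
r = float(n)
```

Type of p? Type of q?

bin() returns str; int.bit_length() returns int

str, int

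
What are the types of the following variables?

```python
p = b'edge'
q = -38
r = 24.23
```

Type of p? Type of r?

p is bytes; r is float

bytes, float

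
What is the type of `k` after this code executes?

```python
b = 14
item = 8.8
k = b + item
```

int + float returns float (14 + 8.8 = 22.8)

float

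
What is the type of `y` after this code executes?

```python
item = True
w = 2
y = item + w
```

bool + int returns int (True is 1, so 1 + 2 = 3)

int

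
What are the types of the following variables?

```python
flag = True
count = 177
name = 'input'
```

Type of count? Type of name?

count is int; name is str

int, str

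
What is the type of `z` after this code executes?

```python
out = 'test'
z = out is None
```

'is' comparison returns bool

bool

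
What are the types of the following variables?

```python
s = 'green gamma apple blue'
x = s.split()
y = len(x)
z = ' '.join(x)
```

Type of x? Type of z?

str.split() returns list; str.join() returns str

list, str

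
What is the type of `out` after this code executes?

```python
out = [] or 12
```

'or' returns first truthy value (12, which is int)

int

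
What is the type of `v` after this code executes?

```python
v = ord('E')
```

ord() returns int (Unicode code point)

int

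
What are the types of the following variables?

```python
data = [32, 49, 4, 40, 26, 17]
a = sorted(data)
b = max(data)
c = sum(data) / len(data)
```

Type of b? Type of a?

max of ints returns int; sorted() returns list

int, list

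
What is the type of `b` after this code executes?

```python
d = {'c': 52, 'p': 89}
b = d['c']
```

Accessing dict[str, int] with key 'c' returns int value 52

int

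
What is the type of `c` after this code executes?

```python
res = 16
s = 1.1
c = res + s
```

int + float returns float (16 + 1.1 = 17.1)

float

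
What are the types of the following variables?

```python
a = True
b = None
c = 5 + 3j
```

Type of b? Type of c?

b is NoneType; c is complex

NoneType, complex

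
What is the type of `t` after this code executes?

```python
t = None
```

None has type NoneType

NoneType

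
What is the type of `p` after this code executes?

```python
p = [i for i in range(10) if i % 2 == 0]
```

A list comprehension [...] produces a list

list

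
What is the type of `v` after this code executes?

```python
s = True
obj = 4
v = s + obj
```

bool + int returns int (True is 1, so 1 + 4 = 5)

int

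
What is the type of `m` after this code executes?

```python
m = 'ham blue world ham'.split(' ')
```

str.split() returns list

list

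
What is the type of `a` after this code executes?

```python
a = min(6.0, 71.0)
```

min() of floats returns float

float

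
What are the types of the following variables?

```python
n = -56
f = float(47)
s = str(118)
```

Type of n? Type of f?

n is int; f is float

int, float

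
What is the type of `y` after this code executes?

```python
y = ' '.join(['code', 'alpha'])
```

str.join() returns str

str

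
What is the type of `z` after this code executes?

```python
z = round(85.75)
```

round() with no ndigits arg returns int

int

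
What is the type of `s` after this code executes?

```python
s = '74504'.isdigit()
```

str.isdigit() returns bool

bool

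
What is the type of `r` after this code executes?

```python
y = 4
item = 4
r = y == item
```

Equality comparison returns bool

bool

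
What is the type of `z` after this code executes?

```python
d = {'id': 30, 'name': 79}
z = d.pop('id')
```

dict.pop() returns the value (int)

int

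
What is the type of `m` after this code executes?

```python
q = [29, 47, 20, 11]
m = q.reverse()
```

list.reverse() returns None

NoneType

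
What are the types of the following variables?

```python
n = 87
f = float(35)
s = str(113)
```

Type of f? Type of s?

f is float; s is str

float, str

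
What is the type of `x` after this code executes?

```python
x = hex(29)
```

hex() returns str representation

str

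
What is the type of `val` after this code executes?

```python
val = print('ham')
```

print() returns None

NoneType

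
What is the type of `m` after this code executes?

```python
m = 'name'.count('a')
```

str.count() returns int

int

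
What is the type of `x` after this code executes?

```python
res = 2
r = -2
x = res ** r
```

int ** negative int returns float

float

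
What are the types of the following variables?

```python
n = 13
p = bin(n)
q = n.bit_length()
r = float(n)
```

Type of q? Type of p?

int.bit_length() returns int; bin() returns str

int, str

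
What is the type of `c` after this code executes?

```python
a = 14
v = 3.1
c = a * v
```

int * float returns float (14 * 3.1 = 43.4)

float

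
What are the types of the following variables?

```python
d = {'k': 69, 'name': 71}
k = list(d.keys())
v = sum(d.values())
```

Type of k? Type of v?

list(...) returns list; sum of int values returns int

list, int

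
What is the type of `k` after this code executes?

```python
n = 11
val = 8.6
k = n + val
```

int + float returns float (11 + 8.6 = 19.6)

float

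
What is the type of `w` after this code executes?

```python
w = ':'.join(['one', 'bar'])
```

str.join() returns str

str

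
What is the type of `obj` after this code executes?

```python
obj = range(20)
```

range() returns a range object

range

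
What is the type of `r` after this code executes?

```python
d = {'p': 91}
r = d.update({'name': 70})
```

dict.update() returns None

NoneType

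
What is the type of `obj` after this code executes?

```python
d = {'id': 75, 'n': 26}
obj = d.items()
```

dict.items() returns a dict_items view

dict_items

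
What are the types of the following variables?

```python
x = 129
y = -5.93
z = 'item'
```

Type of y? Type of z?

y is float; z is str

float, str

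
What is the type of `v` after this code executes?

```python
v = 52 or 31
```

'or' returns the first truthy value (52, which is int)

int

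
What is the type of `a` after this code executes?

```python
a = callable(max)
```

callable() returns bool

bool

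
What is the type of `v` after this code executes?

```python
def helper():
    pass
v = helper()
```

A function with no return statement returns None

NoneType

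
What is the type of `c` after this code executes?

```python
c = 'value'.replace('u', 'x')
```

str.replace() returns str

str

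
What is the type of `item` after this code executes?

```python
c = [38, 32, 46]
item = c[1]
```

Indexing a list of ints returns int (c[1] = 32)

int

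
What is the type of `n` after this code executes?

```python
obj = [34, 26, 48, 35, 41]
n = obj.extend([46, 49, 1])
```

list.extend() returns None

NoneType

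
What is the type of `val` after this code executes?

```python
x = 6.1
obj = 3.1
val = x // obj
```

float // float returns float (floor division preserves float type)

float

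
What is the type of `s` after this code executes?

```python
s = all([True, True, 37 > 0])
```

all() returns bool

bool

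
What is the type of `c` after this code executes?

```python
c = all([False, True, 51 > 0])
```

all() returns bool

bool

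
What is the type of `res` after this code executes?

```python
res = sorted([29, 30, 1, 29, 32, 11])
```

sorted() always returns list

list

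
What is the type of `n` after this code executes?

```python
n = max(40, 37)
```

max() of ints returns int

int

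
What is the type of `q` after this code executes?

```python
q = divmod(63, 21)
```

divmod() returns a tuple (quotient, remainder)

tuple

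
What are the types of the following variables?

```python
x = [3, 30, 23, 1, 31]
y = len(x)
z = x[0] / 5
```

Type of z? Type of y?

int / int returns float; len() returns int

float, int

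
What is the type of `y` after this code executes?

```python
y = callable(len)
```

callable() returns bool

bool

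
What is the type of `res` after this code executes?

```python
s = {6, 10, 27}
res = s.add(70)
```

set.add() returns None (mutates in place)

NoneType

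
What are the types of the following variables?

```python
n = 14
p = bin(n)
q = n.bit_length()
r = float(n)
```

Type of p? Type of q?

bin() returns str; int.bit_length() returns int

str, int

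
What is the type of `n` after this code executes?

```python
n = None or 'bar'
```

'or' with None returns the other value ('bar', str)

str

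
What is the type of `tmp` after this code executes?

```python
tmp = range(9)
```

range() returns a range object

range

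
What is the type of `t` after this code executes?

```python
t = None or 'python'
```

'or' with None returns the other value ('python', str)

str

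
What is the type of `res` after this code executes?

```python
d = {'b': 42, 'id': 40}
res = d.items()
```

dict.items() returns a dict_items view

dict_items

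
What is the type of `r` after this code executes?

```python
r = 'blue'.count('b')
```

str.count() returns int

int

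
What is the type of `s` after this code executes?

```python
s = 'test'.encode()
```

str.encode() returns bytes

bytes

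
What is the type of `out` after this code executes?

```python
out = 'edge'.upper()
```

str.upper() returns str

str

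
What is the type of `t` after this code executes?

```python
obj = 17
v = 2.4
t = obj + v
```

int + float returns float (17 + 2.4 = 19.4)

float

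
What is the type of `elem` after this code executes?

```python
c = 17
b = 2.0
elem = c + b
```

int + float returns float (17 + 2.0 = 19.0)

float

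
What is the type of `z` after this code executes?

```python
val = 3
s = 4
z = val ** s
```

int ** positive int returns int (3 ** 4 = 81)

int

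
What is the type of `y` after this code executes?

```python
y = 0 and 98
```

'and' returns the first falsy value (0, which is int)

int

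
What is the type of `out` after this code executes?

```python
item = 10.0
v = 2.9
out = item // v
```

float // float returns float (floor division preserves float type)

float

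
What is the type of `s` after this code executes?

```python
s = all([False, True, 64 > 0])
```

all() returns bool

bool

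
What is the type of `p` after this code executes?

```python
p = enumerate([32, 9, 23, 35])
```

enumerate() returns an enumerate iterator object

enumerate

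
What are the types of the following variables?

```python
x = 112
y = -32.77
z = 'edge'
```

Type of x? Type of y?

x is int; y is float

int, float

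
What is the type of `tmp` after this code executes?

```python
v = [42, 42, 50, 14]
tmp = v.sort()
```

list.sort() returns None (sorts in place)

NoneType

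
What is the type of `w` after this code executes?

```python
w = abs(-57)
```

abs() of int returns int

int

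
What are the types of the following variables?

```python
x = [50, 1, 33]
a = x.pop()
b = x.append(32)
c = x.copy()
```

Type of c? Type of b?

list.copy() returns list; list.append() returns None

list, NoneType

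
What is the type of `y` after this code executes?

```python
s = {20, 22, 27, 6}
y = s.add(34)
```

set.add() returns None (mutates in place)

NoneType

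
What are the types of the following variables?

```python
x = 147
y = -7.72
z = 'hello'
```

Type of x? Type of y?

x is int; y is float

int, float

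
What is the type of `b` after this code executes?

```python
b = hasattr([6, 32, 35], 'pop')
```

hasattr() returns bool

bool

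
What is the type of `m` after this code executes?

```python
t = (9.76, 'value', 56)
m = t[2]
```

Index 2 of tuple is 56 which is int

int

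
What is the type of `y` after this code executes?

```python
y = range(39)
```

range() returns a range object

range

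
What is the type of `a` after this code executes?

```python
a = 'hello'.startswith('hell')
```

str.startswith() returns bool

bool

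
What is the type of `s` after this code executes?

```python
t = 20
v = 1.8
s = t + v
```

int + float returns float (20 + 1.8 = 21.8)

float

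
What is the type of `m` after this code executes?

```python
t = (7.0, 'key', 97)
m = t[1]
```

Index 1 of tuple is 'key' which is str

str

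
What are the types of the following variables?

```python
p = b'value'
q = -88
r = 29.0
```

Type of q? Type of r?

q is int; r is float

int, float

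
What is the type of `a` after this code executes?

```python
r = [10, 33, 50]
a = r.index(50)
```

list.index() returns int

int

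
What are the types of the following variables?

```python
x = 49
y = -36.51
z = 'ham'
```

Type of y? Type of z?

y is float; z is str

float, str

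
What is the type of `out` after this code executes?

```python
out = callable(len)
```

callable() returns bool

bool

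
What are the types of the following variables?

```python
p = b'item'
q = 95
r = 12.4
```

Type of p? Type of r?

p is bytes; r is float

bytes, float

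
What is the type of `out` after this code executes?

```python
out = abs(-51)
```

abs() of int returns int

int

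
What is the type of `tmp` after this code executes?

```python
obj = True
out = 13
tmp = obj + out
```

bool + int returns int (True is 1, so 1 + 13 = 14)

int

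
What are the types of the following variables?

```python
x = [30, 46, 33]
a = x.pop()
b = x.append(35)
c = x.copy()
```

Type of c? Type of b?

list.copy() returns list; list.append() returns None

list, NoneType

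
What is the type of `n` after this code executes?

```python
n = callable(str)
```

callable() returns bool

bool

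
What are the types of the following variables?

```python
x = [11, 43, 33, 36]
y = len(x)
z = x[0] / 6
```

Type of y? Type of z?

len() returns int; int / int returns float

int, float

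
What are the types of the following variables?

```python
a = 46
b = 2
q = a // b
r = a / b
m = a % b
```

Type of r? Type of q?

int / int returns float; int // int returns int

float, int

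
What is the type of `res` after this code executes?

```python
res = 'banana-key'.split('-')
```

str.split() returns list

list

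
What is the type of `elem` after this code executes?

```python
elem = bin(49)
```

bin() returns str representation

str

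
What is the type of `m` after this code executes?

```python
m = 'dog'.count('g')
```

str.count() returns int

int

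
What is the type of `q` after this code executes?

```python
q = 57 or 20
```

'or' returns the first truthy value (57, which is int)

int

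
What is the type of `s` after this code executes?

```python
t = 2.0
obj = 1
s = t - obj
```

float - int returns float (2.0 - 1 = 1.0)

float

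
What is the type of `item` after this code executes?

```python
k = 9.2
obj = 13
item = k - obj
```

float - int returns float (9.2 - 13 = -3.8)

float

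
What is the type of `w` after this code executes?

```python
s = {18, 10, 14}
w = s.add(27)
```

set.add() returns None (mutates in place)

NoneType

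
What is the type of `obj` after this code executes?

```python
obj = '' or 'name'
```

'or' returns first truthy value ('name', which is str)

str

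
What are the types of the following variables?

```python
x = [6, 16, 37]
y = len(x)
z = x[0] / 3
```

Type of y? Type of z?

len() returns int; int / int returns float

int, float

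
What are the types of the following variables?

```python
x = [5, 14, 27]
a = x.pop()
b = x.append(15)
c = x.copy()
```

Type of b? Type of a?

list.append() returns None; list.pop() returns the element (int)

NoneType, int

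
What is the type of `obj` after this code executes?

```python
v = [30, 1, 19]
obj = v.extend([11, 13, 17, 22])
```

list.extend() returns None

NoneType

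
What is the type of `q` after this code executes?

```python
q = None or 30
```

'or' with None returns the other value (30, int)

int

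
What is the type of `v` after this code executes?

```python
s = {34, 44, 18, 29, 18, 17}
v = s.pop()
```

Popping from a set of ints returns int

int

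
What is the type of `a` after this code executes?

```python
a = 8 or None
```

'or' returns first truthy value (8, int)

int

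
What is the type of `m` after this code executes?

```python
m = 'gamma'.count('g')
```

str.count() returns int

int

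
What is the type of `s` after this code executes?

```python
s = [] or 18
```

'or' returns first truthy value (18, which is int)

int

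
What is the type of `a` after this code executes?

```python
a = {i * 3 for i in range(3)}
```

A set comprehension {expr for x in iterable} produces a set

set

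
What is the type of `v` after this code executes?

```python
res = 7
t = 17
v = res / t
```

int / int always returns float in Python 3 (7 / 17 = 0.411765)

float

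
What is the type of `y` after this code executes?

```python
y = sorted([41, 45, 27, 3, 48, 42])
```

sorted() always returns list

list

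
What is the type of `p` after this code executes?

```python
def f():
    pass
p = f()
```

A function with no return statement returns None

NoneType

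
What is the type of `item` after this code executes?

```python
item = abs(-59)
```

abs() of int returns int

int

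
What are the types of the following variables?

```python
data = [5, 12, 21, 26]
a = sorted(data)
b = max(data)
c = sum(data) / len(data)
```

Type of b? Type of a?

max of ints returns int; sorted() returns list

int, list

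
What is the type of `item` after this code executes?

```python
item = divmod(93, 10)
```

divmod() returns a tuple (quotient, remainder)

tuple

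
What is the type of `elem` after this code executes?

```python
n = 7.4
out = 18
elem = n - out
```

float - int returns float (7.4 - 18 = -10.6)

float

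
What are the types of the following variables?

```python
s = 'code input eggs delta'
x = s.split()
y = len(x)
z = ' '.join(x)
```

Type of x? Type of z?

str.split() returns list; str.join() returns str

list, str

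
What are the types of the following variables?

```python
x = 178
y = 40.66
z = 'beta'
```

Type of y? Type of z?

y is float; z is str

float, str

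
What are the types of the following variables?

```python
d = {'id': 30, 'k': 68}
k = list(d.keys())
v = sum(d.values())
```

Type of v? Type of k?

sum of int values returns int; list(...) returns list

int, list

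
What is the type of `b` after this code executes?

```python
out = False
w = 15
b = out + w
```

bool + int returns int (False is 0, so 0 + 15 = 15)

int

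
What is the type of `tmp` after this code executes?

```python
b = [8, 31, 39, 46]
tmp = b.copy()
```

list.copy() returns list

list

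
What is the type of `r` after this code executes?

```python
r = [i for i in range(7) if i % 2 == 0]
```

A list comprehension [...] produces a list

list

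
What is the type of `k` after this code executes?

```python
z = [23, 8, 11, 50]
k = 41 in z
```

'in' operator returns bool

bool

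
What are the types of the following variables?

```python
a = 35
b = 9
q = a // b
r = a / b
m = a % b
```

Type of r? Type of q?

int / int returns float; int // int returns int

float, int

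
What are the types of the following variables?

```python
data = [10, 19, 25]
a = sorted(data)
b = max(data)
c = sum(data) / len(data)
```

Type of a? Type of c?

sorted() returns list; int / int returns float

list, float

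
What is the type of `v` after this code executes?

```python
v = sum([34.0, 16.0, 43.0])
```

sum() of floats returns float

float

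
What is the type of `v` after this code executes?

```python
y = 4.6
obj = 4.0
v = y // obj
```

float // float returns float (floor division preserves float type)

float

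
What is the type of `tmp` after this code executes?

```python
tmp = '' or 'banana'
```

'or' returns first truthy value ('banana', which is str)

str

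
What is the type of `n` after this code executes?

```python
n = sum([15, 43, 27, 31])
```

sum() of ints returns int

int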